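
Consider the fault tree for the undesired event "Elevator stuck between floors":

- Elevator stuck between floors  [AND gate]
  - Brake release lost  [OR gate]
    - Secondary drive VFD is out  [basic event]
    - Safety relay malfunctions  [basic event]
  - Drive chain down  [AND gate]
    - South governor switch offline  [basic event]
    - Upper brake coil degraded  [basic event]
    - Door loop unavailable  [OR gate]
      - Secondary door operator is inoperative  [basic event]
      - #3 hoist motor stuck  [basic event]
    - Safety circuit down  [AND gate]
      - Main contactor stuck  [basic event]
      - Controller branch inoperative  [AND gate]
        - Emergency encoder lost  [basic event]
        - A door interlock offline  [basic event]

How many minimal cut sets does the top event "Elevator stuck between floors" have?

Brake release lost [OR]: union of children's cut sets → 2 cut set(s).
Door loop unavailable [OR]: union of children's cut sets → 2 cut set(s).
Controller branch inoperative [AND]: one cut set from each child combined → 1 × 1 = 1 cut set(s).
Safety circuit down [AND]: one cut set from each child combined → 1 × 1 = 1 cut set(s).
Drive chain down [AND]: one cut set from each child combined → 1 × 1 × 2 × 1 = 2 cut set(s).
Elevator stuck between floors [AND]: one cut set from each child combined → 2 × 2 = 4 cut set(s).
Minimal cut sets: {A door interlock offline, Emergency encoder lost, Main contactor stuck, Secondary door operator is inoperative, Secondary drive VFD is out, South governor switch offline, Upper brake coil degraded}; {#3 hoist motor stuck, A door interlock offline, Emergency encoder lost, Main contactor stuck, Secondary drive VFD is out, South governor switch offline, Upper brake coil degraded}; {A door interlock offline, Emergency encoder lost, Main contactor stuck, Safety relay malfunctions, Secondary door operator is inoperative, South governor switch offline, Upper brake coil degraded}; {#3 hoist motor stuck, A door interlock offline, Emergency encoder lost, Main contactor stuck, Safety relay malfunctions, South governor switch offline, Upper brake coil degraded}.

4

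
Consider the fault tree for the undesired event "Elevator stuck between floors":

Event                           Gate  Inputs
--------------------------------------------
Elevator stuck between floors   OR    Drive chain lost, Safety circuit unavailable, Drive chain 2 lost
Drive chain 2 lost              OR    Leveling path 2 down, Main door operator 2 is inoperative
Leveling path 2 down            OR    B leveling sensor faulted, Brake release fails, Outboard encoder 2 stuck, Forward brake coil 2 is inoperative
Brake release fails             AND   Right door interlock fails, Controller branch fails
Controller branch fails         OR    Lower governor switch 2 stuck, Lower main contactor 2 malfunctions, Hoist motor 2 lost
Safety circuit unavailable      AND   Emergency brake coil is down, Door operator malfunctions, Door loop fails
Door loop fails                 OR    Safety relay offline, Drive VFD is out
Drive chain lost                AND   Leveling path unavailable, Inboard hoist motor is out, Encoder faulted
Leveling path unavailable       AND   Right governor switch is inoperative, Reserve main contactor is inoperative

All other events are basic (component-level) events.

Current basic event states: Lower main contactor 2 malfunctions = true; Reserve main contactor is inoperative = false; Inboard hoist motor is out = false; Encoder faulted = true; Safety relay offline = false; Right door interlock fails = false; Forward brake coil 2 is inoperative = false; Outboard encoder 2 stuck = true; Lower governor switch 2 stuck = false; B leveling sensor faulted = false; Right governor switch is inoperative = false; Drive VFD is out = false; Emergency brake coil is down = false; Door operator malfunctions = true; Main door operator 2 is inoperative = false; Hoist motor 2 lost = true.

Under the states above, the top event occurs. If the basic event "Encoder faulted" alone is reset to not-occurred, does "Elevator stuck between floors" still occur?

Yes

Counterfactual: set "Encoder faulted" to not occurred.
Leveling path unavailable [AND]: Right governor switch is inoperative=not, Reserve main contactor is inoperative=not → not all inputs occur → does not occur.
Drive chain lost [AND]: Leveling path unavailable=not, Inboard hoist motor is out=not, Encoder faulted=not → not all inputs occur → does not occur.
Door loop fails [OR]: Safety relay offline=not, Drive VFD is out=not → no input occurs → does not occur.
Safety circuit unavailable [AND]: Emergency brake coil is down=not, Door operator malfunctions=occurs, Door loop fails=not → not all inputs occur → does not occur.
Controller branch fails [OR]: Lower governor switch 2 stuck=not, Lower main contactor 2 malfunctions=occurs, Hoist motor 2 lost=occurs → at least one input occurs → occurs.
Brake release fails [AND]: Right door interlock fails=not, Controller branch fails=occurs → not all inputs occur → does not occur.
Leveling path 2 down [OR]: B leveling sensor faulted=not, Brake release fails=not, Outboard encoder 2 stuck=occurs, Forward brake coil 2 is inoperative=not → at least one input occurs → occurs.
Drive chain 2 lost [OR]: Leveling path 2 down=occurs, Main door operator 2 is inoperative=not → at least one input occurs → occurs.
Elevator stuck between floors [OR]: Drive chain lost=not, Safety circuit unavailable=not, Drive chain 2 lost=occurs → at least one input occurs → occurs.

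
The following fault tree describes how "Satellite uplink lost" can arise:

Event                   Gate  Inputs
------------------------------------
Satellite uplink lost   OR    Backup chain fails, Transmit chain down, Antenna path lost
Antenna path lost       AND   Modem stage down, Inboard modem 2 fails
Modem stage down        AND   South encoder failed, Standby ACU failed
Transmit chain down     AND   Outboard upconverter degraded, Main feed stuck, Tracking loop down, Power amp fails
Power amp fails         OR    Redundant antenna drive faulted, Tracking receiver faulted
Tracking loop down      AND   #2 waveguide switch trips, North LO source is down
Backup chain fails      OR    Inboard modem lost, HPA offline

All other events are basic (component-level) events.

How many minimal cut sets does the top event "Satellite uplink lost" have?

5

Backup chain fails [OR]: union of children's cut sets → 2 cut set(s).
Tracking loop down [AND]: one cut set from each child combined → 1 × 1 = 1 cut set(s).
Power amp fails [OR]: union of children's cut sets → 2 cut set(s).
Transmit chain down [AND]: one cut set from each child combined → 1 × 1 × 1 × 2 = 2 cut set(s).
Modem stage down [AND]: one cut set from each child combined → 1 × 1 = 1 cut set(s).
Antenna path lost [AND]: one cut set from each child combined → 1 × 1 = 1 cut set(s).
Satellite uplink lost [OR]: union of children's cut sets → 5 cut set(s).
Minimal cut sets: {Inboard modem lost}; {HPA offline}; {#2 waveguide switch trips, Main feed stuck, North LO source is down, Outboard upconverter degraded, Redundant antenna drive faulted}; {#2 waveguide switch trips, Main feed stuck, North LO source is down, Outboard upconverter degraded, Tracking receiver faulted}; {Inboard modem 2 fails, South encoder failed, Standby ACU failed}.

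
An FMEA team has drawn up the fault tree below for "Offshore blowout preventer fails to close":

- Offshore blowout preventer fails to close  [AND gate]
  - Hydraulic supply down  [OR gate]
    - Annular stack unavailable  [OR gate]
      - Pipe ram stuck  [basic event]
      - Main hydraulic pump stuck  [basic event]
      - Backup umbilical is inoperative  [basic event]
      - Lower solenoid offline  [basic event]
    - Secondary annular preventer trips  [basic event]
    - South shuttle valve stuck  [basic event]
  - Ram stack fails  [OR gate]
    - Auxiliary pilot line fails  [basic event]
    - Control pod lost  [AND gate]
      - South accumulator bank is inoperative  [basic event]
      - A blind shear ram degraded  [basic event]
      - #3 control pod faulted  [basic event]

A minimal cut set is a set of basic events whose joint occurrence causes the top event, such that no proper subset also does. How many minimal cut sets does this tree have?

12

Annular stack unavailable [OR]: union of children's cut sets → 4 cut set(s).
Hydraulic supply down [OR]: union of children's cut sets → 6 cut set(s).
Control pod lost [AND]: one cut set from each child combined → 1 × 1 × 1 = 1 cut set(s).
Ram stack fails [OR]: union of children's cut sets → 2 cut set(s).
Offshore blowout preventer fails to close [AND]: one cut set from each child combined → 6 × 2 = 12 cut set(s).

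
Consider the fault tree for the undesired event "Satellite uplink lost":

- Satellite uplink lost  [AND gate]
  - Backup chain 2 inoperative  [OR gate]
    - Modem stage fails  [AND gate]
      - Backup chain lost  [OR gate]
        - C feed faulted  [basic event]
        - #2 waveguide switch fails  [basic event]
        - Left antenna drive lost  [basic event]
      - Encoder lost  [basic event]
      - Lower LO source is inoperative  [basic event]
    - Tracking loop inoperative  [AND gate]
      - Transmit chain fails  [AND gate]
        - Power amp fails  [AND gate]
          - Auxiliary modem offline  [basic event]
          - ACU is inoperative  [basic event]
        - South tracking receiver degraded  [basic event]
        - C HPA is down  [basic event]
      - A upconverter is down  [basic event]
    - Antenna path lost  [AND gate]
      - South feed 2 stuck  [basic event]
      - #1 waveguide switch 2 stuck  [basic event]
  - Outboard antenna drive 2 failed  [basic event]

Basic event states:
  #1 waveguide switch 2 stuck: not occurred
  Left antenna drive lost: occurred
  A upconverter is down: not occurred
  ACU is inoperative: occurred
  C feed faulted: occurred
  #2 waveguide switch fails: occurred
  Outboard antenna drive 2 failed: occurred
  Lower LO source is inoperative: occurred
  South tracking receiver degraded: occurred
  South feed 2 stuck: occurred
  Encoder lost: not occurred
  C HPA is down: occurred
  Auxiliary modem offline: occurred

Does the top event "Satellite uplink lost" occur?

No

Backup chain lost [OR]: C feed faulted=occurs, #2 waveguide switch fails=occurs, Left antenna drive lost=occurs → at least one input occurs → occurs.
Modem stage fails [AND]: Backup chain lost=occurs, Encoder lost=not, Lower LO source is inoperative=occurs → not all inputs occur → does not occur.
Power amp fails [AND]: Auxiliary modem offline=occurs, ACU is inoperative=occurs → all inputs occur → occurs.
Transmit chain fails [AND]: Power amp fails=occurs, South tracking receiver degraded=occurs, C HPA is down=occurs → all inputs occur → occurs.
Tracking loop inoperative [AND]: Transmit chain fails=occurs, A upconverter is down=not → not all inputs occur → does not occur.
Antenna path lost [AND]: South feed 2 stuck=occurs, #1 waveguide switch 2 stuck=not → not all inputs occur → does not occur.
Backup chain 2 inoperative [OR]: Modem stage fails=not, Tracking loop inoperative=not, Antenna path lost=not → no input occurs → does not occur.
Satellite uplink lost [AND]: Backup chain 2 inoperative=not, Outboard antenna drive 2 failed=occurs → not all inputs occur → does not occur.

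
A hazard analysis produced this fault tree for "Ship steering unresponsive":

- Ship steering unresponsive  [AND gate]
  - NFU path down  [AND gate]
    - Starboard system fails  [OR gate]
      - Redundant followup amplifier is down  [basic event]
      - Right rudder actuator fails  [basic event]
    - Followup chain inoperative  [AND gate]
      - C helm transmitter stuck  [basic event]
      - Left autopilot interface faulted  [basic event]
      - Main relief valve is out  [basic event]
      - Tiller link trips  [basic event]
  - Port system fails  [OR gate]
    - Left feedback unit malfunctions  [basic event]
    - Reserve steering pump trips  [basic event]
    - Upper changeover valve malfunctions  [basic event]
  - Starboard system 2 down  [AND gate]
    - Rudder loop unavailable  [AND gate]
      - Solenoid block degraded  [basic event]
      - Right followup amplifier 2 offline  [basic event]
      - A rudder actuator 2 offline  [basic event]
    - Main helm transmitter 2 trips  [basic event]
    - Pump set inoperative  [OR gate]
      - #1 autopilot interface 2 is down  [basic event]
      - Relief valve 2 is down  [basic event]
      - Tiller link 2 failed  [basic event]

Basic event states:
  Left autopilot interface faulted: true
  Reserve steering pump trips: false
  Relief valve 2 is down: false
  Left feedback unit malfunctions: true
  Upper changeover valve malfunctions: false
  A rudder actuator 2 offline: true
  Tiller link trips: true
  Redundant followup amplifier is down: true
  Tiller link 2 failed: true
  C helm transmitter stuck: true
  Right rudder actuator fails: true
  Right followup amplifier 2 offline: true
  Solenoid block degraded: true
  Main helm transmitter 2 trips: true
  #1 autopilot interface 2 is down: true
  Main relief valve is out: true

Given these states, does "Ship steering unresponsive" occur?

Yes

Starboard system fails [OR]: Redundant followup amplifier is down=occurs, Right rudder actuator fails=occurs → at least one input occurs → occurs.
Followup chain inoperative [AND]: C helm transmitter stuck=occurs, Left autopilot interface faulted=occurs, Main relief valve is out=occurs, Tiller link trips=occurs → all inputs occur → occurs.
NFU path down [AND]: Starboard system fails=occurs, Followup chain inoperative=occurs → all inputs occur → occurs.
Port system fails [OR]: Left feedback unit malfunctions=occurs, Reserve steering pump trips=not, Upper changeover valve malfunctions=not → at least one input occurs → occurs.
Rudder loop unavailable [AND]: Solenoid block degraded=occurs, Right followup amplifier 2 offline=occurs, A rudder actuator 2 offline=occurs → all inputs occur → occurs.
Pump set inoperative [OR]: #1 autopilot interface 2 is down=occurs, Relief valve 2 is down=not, Tiller link 2 failed=occurs → at least one input occurs → occurs.
Starboard system 2 down [AND]: Rudder loop unavailable=occurs, Main helm transmitter 2 trips=occurs, Pump set inoperative=occurs → all inputs occur → occurs.
Ship steering unresponsive [AND]: NFU path down=occurs, Port system fails=occurs, Starboard system 2 down=occurs → all inputs occur → occurs.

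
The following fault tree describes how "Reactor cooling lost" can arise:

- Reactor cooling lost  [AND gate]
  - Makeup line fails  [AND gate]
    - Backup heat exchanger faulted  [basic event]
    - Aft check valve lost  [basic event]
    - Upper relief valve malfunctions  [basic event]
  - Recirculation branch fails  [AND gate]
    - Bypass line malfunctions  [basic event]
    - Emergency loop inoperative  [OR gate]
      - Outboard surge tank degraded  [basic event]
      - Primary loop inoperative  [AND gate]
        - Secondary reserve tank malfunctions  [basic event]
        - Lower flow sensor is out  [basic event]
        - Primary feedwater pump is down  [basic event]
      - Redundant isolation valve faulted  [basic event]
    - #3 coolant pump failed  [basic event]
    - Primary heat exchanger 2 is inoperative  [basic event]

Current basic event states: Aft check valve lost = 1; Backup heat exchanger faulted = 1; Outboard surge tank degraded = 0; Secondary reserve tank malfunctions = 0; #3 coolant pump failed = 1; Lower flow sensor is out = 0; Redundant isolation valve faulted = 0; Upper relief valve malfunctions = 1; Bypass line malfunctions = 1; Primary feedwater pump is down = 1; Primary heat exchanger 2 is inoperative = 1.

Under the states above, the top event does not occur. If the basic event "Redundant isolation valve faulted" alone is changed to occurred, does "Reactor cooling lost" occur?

Counterfactual: set "Redundant isolation valve faulted" to occurred.
Makeup line fails [AND]: Backup heat exchanger faulted=occurs, Aft check valve lost=occurs, Upper relief valve malfunctions=occurs → all inputs occur → occurs.
Primary loop inoperative [AND]: Secondary reserve tank malfunctions=not, Lower flow sensor is out=not, Primary feedwater pump is down=occurs → not all inputs occur → does not occur.
Emergency loop inoperative [OR]: Outboard surge tank degraded=not, Primary loop inoperative=not, Redundant isolation valve faulted=occurs → at least one input occurs → occurs.
Recirculation branch fails [AND]: Bypass line malfunctions=occurs, Emergency loop inoperative=occurs, #3 coolant pump failed=occurs, Primary heat exchanger 2 is inoperative=occurs → all inputs occur → occurs.
Reactor cooling lost [AND]: Makeup line fails=occurs, Recirculation branch fails=occurs → all inputs occur → occurs.

Yes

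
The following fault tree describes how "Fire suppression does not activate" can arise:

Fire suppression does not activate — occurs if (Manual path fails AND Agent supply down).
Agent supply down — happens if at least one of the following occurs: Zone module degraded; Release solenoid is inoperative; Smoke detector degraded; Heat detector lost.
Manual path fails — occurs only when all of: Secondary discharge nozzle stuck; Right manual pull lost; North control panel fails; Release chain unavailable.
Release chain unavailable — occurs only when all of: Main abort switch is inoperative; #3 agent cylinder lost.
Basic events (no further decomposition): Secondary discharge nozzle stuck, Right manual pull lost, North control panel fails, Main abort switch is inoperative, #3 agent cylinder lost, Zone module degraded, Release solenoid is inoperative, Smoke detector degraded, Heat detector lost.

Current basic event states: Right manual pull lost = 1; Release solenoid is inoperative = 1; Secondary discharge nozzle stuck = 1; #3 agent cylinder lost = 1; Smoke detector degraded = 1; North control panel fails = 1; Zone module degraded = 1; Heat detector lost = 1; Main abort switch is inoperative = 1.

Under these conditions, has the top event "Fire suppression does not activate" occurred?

Yes

Release chain unavailable [AND]: Main abort switch is inoperative=occurs, #3 agent cylinder lost=occurs → all inputs occur → occurs.
Manual path fails [AND]: Secondary discharge nozzle stuck=occurs, Right manual pull lost=occurs, North control panel fails=occurs, Release chain unavailable=occurs → all inputs occur → occurs.
Agent supply down [OR]: Zone module degraded=occurs, Release solenoid is inoperative=occurs, Smoke detector degraded=occurs, Heat detector lost=occurs → at least one input occurs → occurs.
Fire suppression does not activate [AND]: Manual path fails=occurs, Agent supply down=occurs → all inputs occur → occurs.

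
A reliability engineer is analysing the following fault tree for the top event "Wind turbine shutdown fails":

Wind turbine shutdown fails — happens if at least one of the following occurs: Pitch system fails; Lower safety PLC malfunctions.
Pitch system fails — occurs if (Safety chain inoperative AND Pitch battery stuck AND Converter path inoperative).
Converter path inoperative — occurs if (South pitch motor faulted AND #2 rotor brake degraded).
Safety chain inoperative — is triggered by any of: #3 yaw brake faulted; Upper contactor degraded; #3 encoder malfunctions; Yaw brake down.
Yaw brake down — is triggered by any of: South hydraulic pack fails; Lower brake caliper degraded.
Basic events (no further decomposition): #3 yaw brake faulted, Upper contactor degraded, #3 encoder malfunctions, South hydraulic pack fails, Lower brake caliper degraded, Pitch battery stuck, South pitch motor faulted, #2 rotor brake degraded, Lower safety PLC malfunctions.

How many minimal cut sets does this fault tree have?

Yaw brake down [OR]: union of children's cut sets → 2 cut set(s).
Safety chain inoperative [OR]: union of children's cut sets → 5 cut set(s).
Converter path inoperative [AND]: one cut set from each child combined → 1 × 1 = 1 cut set(s).
Pitch system fails [AND]: one cut set from each child combined → 5 × 1 × 1 = 5 cut set(s).
Wind turbine shutdown fails [OR]: union of children's cut sets → 6 cut set(s).
Minimal cut sets: {#2 rotor brake degraded, #3 yaw brake faulted, Pitch battery stuck, South pitch motor faulted}; {#2 rotor brake degraded, Pitch battery stuck, South pitch motor faulted, Upper contactor degraded}; {#2 rotor brake degraded, #3 encoder malfunctions, Pitch battery stuck, South pitch motor faulted}; {#2 rotor brake degraded, Pitch battery stuck, South hydraulic pack fails, South pitch motor faulted}; {#2 rotor brake degraded, Lower brake caliper degraded, Pitch battery stuck, South pitch motor faulted}; {Lower safety PLC malfunctions}.

6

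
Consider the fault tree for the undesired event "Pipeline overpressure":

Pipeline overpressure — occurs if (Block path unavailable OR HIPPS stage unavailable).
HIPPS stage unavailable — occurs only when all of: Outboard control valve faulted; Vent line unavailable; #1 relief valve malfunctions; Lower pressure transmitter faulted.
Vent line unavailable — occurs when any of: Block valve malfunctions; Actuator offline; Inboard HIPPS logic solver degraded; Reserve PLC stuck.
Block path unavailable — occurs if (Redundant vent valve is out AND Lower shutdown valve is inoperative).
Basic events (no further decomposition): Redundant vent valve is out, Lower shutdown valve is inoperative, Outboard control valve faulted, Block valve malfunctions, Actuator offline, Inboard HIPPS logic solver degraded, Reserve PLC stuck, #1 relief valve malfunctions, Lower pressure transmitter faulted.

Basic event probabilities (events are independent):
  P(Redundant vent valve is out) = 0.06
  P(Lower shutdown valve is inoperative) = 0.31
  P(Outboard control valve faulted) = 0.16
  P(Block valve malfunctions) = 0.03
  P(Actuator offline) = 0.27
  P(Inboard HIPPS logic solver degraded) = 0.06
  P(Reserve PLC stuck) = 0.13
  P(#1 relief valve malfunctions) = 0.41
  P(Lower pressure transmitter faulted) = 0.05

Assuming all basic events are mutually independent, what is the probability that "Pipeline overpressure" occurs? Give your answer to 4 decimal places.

0.0200

P(Block path unavailable) [AND] = 0.06 × 0.31 = 0.018600
P(Vent line unavailable) [OR] = 1 − (1−0.03) × (1−0.27) × (1−0.06) × (1−0.13) = 0.420916
P(HIPPS stage unavailable) [AND] = 0.16 × 0.420916 × 0.41 × 0.05 = 0.001381
P(Pipeline overpressure) [OR] = 1 − (1−0.018600) × (1−0.001381) = 0.019955
Rounded to 4 decimal places: P(Pipeline overpressure) ≈ 0.0200.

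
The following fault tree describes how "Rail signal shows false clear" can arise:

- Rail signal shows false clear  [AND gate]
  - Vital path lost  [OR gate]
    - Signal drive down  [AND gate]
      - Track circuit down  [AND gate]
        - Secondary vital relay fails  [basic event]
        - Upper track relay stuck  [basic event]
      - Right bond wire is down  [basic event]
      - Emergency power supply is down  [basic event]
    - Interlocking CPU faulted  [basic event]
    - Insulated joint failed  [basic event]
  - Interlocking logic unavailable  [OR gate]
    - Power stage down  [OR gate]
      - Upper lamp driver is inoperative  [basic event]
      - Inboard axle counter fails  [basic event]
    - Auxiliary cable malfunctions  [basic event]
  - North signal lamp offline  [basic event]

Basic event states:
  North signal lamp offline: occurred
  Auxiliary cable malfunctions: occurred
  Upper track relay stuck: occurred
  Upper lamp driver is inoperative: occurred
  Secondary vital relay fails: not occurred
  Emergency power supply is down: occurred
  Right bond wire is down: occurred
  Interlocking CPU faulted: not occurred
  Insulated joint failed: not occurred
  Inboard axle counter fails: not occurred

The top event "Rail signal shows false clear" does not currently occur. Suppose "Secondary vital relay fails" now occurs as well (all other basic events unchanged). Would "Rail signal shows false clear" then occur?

Counterfactual: set "Secondary vital relay fails" to occurred.
Track circuit down [AND]: Secondary vital relay fails=occurs, Upper track relay stuck=occurs → all inputs occur → occurs.
Signal drive down [AND]: Track circuit down=occurs, Right bond wire is down=occurs, Emergency power supply is down=occurs → all inputs occur → occurs.
Vital path lost [OR]: Signal drive down=occurs, Interlocking CPU faulted=not, Insulated joint failed=not → at least one input occurs → occurs.
Power stage down [OR]: Upper lamp driver is inoperative=occurs, Inboard axle counter fails=not → at least one input occurs → occurs.
Interlocking logic unavailable [OR]: Power stage down=occurs, Auxiliary cable malfunctions=occurs → at least one input occurs → occurs.
Rail signal shows false clear [AND]: Vital path lost=occurs, Interlocking logic unavailable=occurs, North signal lamp offline=occurs → all inputs occur → occurs.

Yes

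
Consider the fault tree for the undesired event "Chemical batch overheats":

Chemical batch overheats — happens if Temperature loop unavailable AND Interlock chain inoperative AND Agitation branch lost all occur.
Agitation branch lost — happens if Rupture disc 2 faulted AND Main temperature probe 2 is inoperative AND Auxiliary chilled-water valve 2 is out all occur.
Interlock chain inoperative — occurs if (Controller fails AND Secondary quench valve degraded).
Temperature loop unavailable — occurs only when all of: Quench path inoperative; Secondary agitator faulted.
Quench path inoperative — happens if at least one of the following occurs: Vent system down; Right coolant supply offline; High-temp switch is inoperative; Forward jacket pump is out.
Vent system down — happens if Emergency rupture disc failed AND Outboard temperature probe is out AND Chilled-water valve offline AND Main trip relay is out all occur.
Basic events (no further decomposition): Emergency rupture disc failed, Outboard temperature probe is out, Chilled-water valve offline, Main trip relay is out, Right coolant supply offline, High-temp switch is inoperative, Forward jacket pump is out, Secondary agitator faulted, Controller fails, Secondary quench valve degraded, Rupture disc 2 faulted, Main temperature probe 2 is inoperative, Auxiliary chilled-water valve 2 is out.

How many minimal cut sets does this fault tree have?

Vent system down [AND]: one cut set from each child combined → 1 × 1 × 1 × 1 = 1 cut set(s).
Quench path inoperative [OR]: union of children's cut sets → 4 cut set(s).
Temperature loop unavailable [AND]: one cut set from each child combined → 4 × 1 = 4 cut set(s).
Interlock chain inoperative [AND]: one cut set from each child combined → 1 × 1 = 1 cut set(s).
Agitation branch lost [AND]: one cut set from each child combined → 1 × 1 × 1 = 1 cut set(s).
Chemical batch overheats [AND]: one cut set from each child combined → 4 × 1 × 1 = 4 cut set(s).
Minimal cut sets: {Auxiliary chilled-water valve 2 is out, Chilled-water valve offline, Controller fails, Emergency rupture disc failed, Main temperature probe 2 is inoperative, Main trip relay is out, Outboard temperature probe is out, Rupture disc 2 faulted, Secondary agitator faulted, Secondary quench valve degraded}; {Auxiliary chilled-water valve 2 is out, Controller fails, Main temperature probe 2 is inoperative, Right coolant supply offline, Rupture disc 2 faulted, Secondary agitator faulted, Secondary quench valve degraded}; {Auxiliary chilled-water valve 2 is out, Controller fails, High-temp switch is inoperative, Main temperature probe 2 is inoperative, Rupture disc 2 faulted, Secondary agitator faulted, Secondary quench valve degraded}; {Auxiliary chilled-water valve 2 is out, Controller fails, Forward jacket pump is out, Main temperature probe 2 is inoperative, Rupture disc 2 faulted, Secondary agitator faulted, Secondary quench valve degraded}.

4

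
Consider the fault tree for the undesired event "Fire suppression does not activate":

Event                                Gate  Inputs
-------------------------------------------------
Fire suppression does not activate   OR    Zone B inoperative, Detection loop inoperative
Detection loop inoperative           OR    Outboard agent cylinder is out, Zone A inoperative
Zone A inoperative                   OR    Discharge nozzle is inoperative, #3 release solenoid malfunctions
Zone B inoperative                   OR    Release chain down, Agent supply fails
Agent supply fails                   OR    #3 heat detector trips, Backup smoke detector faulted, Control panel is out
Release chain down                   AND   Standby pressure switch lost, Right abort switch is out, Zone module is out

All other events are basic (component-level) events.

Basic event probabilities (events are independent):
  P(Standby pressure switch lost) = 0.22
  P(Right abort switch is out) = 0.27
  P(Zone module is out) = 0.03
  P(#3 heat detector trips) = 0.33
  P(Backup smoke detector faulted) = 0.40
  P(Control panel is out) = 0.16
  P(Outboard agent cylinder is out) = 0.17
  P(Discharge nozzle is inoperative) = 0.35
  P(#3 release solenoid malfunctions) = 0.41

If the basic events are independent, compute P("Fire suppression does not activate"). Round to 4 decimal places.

0.8927

P(Release chain down) [AND] = 0.22 × 0.27 × 0.03 = 0.001782
P(Agent supply fails) [OR] = 1 − (1−0.33) × (1−0.40) × (1−0.16) = 0.662320
P(Zone B inoperative) [OR] = 1 − (1−0.001782) × (1−0.662320) = 0.662922
P(Zone A inoperative) [OR] = 1 − (1−0.35) × (1−0.41) = 0.616500
P(Detection loop inoperative) [OR] = 1 − (1−0.17) × (1−0.616500) = 0.681695
P(Fire suppression does not activate) [OR] = 1 − (1−0.662922) × (1−0.681695) = 0.892706
Rounded to 4 decimal places: P(Fire suppression does not activate) ≈ 0.8927.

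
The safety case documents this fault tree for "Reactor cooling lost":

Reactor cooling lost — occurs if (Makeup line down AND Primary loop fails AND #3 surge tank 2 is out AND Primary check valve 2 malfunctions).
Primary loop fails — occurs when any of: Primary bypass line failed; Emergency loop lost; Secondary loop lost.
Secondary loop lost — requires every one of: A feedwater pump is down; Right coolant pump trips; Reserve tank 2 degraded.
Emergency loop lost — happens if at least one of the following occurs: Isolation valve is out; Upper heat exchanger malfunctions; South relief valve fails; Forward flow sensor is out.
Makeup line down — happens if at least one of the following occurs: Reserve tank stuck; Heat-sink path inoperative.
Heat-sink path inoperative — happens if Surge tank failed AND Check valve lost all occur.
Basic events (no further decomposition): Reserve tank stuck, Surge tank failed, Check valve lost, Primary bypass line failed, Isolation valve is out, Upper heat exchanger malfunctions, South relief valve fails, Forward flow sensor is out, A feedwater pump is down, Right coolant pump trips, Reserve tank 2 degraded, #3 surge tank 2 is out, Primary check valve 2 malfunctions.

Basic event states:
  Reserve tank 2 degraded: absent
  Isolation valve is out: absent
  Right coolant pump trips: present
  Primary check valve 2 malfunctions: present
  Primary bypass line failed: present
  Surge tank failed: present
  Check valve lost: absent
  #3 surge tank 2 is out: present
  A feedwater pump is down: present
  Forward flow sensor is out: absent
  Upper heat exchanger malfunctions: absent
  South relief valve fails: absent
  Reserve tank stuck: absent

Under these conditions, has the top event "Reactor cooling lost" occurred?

Heat-sink path inoperative [AND]: Surge tank failed=occurs, Check valve lost=not → not all inputs occur → does not occur.
Makeup line down [OR]: Reserve tank stuck=not, Heat-sink path inoperative=not → no input occurs → does not occur.
Emergency loop lost [OR]: Isolation valve is out=not, Upper heat exchanger malfunctions=not, South relief valve fails=not, Forward flow sensor is out=not → no input occurs → does not occur.
Secondary loop lost [AND]: A feedwater pump is down=occurs, Right coolant pump trips=occurs, Reserve tank 2 degraded=not → not all inputs occur → does not occur.
Primary loop fails [OR]: Primary bypass line failed=occurs, Emergency loop lost=not, Secondary loop lost=not → at least one input occurs → occurs.
Reactor cooling lost [AND]: Makeup line down=not, Primary loop fails=occurs, #3 surge tank 2 is out=occurs, Primary check valve 2 malfunctions=occurs → not all inputs occur → does not occur.

No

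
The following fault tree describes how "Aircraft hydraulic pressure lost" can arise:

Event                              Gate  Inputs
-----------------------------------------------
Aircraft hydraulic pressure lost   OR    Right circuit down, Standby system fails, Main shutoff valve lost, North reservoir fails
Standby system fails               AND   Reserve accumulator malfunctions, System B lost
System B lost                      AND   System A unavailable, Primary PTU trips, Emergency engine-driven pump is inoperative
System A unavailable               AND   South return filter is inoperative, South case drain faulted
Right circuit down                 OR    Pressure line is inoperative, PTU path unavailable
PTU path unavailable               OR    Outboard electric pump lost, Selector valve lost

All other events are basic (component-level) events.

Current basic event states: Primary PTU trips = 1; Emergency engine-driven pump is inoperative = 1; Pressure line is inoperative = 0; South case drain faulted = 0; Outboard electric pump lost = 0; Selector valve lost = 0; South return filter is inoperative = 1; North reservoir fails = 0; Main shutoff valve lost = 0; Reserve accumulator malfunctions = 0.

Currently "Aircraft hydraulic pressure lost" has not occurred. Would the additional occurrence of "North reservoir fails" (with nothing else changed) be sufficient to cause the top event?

Counterfactual: set "North reservoir fails" to occurred.
PTU path unavailable [OR]: Outboard electric pump lost=not, Selector valve lost=not → no input occurs → does not occur.
Right circuit down [OR]: Pressure line is inoperative=not, PTU path unavailable=not → no input occurs → does not occur.
System A unavailable [AND]: South return filter is inoperative=occurs, South case drain faulted=not → not all inputs occur → does not occur.
System B lost [AND]: System A unavailable=not, Primary PTU trips=occurs, Emergency engine-driven pump is inoperative=occurs → not all inputs occur → does not occur.
Standby system fails [AND]: Reserve accumulator malfunctions=not, System B lost=not → not all inputs occur → does not occur.
Aircraft hydraulic pressure lost [OR]: Right circuit down=not, Standby system fails=not, Main shutoff valve lost=not, North reservoir fails=occurs → at least one input occurs → occurs.

Yes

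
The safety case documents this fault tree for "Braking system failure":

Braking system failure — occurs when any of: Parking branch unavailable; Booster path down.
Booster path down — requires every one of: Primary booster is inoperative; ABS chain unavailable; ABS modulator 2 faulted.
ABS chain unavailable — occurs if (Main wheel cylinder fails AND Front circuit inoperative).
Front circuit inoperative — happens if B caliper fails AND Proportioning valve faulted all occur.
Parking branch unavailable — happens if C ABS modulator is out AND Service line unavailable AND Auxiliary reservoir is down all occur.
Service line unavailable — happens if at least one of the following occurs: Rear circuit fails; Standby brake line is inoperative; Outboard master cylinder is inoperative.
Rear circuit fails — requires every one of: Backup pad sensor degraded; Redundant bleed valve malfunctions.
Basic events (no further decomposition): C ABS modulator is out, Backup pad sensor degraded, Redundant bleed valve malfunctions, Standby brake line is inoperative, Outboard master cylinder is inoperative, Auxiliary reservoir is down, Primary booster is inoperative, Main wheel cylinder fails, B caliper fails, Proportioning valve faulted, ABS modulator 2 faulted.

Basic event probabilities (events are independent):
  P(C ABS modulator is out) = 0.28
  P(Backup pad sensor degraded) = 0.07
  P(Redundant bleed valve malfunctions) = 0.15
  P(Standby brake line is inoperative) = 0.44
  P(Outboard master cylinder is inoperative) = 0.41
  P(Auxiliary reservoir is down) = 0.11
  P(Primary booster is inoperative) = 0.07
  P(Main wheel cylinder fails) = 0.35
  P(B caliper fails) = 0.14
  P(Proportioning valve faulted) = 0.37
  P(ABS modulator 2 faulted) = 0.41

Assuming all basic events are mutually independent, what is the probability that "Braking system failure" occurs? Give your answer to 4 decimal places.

P(Rear circuit fails) [AND] = 0.07 × 0.15 = 0.010500
P(Service line unavailable) [OR] = 1 − (1−0.010500) × (1−0.44) × (1−0.41) = 0.673069
P(Parking branch unavailable) [AND] = 0.28 × 0.673069 × 0.11 = 0.020731
P(Front circuit inoperative) [AND] = 0.14 × 0.37 = 0.051800
P(ABS chain unavailable) [AND] = 0.35 × 0.051800 = 0.018130
P(Booster path down) [AND] = 0.07 × 0.018130 × 0.41 = 0.000520
P(Braking system failure) [OR] = 1 − (1−0.020731) × (1−0.000520) = 0.021240
Rounded to 4 decimal places: P(Braking system failure) ≈ 0.0212.

0.0212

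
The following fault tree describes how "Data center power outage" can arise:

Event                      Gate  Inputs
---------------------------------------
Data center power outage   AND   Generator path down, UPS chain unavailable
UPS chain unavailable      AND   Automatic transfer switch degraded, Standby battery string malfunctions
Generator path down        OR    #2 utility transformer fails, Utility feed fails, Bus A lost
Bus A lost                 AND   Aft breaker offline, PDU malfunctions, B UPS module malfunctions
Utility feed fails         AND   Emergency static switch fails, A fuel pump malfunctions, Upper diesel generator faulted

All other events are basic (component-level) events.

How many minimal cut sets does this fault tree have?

Utility feed fails [AND]: one cut set from each child combined → 1 × 1 × 1 = 1 cut set(s).
Bus A lost [AND]: one cut set from each child combined → 1 × 1 × 1 = 1 cut set(s).
Generator path down [OR]: union of children's cut sets → 3 cut set(s).
UPS chain unavailable [AND]: one cut set from each child combined → 1 × 1 = 1 cut set(s).
Data center power outage [AND]: one cut set from each child combined → 3 × 1 = 3 cut set(s).
Minimal cut sets: {#2 utility transformer fails, Automatic transfer switch degraded, Standby battery string malfunctions}; {A fuel pump malfunctions, Automatic transfer switch degraded, Emergency static switch fails, Standby battery string malfunctions, Upper diesel generator faulted}; {Aft breaker offline, Automatic transfer switch degraded, B UPS module malfunctions, PDU malfunctions, Standby battery string malfunctions}.

3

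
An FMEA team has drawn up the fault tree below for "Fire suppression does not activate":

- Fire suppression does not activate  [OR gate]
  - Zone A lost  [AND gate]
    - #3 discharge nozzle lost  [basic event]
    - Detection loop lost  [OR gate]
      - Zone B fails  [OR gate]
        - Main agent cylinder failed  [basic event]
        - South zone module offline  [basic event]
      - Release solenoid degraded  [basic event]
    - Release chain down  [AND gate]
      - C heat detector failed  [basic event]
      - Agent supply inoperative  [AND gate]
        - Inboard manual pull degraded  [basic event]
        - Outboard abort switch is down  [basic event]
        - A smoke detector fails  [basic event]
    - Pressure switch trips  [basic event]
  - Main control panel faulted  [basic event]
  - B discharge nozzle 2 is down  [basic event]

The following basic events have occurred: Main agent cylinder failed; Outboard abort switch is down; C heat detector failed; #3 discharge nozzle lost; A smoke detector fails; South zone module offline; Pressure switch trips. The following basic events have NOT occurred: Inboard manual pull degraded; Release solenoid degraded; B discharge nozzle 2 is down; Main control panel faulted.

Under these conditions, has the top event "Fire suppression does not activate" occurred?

No

Zone B fails [OR]: Main agent cylinder failed=occurs, South zone module offline=occurs → at least one input occurs → occurs.
Detection loop lost [OR]: Zone B fails=occurs, Release solenoid degraded=not → at least one input occurs → occurs.
Agent supply inoperative [AND]: Inboard manual pull degraded=not, Outboard abort switch is down=occurs, A smoke detector fails=occurs → not all inputs occur → does not occur.
Release chain down [AND]: C heat detector failed=occurs, Agent supply inoperative=not → not all inputs occur → does not occur.
Zone A lost [AND]: #3 discharge nozzle lost=occurs, Detection loop lost=occurs, Release chain down=not, Pressure switch trips=occurs → not all inputs occur → does not occur.
Fire suppression does not activate [OR]: Zone A lost=not, Main control panel faulted=not, B discharge nozzle 2 is down=not → no input occurs → does not occur.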